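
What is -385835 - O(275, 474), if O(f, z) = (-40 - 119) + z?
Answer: -386150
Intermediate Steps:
O(f, z) = -159 + z
-385835 - O(275, 474) = -385835 - (-159 + 474) = -385835 - 1*315 = -385835 - 315 = -386150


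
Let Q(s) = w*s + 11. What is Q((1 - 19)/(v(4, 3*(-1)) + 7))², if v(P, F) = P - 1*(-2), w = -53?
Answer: 1203409/169 ≈ 7120.8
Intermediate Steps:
v(P, F) = 2 + P (v(P, F) = P + 2 = 2 + P)
Q(s) = 11 - 53*s (Q(s) = -53*s + 11 = 11 - 53*s)
Q((1 - 19)/(v(4, 3*(-1)) + 7))² = (11 - 53*(1 - 19)/((2 + 4) + 7))² = (11 - (-954)/(6 + 7))² = (11 - (-954)/13)² = (11 - 53*(-18/13))² = (11 + 954/13)² = (1097/13)² = 1203409/169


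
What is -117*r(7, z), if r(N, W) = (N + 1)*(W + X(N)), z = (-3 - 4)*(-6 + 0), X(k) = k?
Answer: -45864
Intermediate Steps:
z = 42 (z = -7*(-6) = 42)
r(N, W) = (1 + N)*(N + W) (r(N, W) = (N + 1)*(W + N) = (1 + N)*(N + W))
-117*r(7, z) = -117*(7 + 42 + 7² + 7*42) = -117*(7 + 42 + 49 + 294) = -117*392 = -45864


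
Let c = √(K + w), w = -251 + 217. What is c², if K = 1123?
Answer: 1089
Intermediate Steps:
w = -34
c = 33 (c = √(1123 - 34) = √1089 = 33)
c² = 33² = 1089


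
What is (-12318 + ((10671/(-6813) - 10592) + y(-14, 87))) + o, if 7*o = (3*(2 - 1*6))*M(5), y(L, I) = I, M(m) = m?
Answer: -362978390/15897 ≈ -22833.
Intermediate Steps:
o = -60/7 (o = ((3*(2 - 1*6))*5)/7 = ((3*(2 - 6))*5)/7 = ((3*(-4))*5)/7 = (-12*5)/7 = (⅐)*(-60) = -60/7 ≈ -8.5714)
(-12318 + ((10671/(-6813) - 10592) + y(-14, 87))) + o = (-12318 + ((10671/(-6813) - 10592) + 87)) - 60/7 = (-12318 + ((10671*(-1/6813) - 10592) + 87)) - 60/7 = (-12318 + ((-3557/2271 - 10592) + 87)) - 60/7 = (-12318 + (-24057989/2271 + 87)) - 60/7 = (-12318 - 23860412/2271) - 60/7 = -51834590/2271 - 60/7 = -362978390/15897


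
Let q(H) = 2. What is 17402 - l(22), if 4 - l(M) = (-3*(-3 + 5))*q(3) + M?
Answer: 17408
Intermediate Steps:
l(M) = 16 - M (l(M) = 4 - (-3*(-3 + 5)*2 + M) = 4 - (-3*2*2 + M) = 4 - (-6*2 + M) = 4 - (-12 + M) = 4 + (12 - M) = 16 - M)
17402 - l(22) = 17402 - (16 - 1*22) = 17402 - (16 - 22) = 17402 - 1*(-6) = 17402 + 6 = 17408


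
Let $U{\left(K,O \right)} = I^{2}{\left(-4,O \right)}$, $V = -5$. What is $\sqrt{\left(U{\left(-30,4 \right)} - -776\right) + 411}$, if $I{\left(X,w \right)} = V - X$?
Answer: $6 \sqrt{33} \approx 34.467$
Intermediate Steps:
$I{\left(X,w \right)} = -5 - X$
$U{\left(K,O \right)} = 1$ ($U{\left(K,O \right)} = \left(-5 - -4\right)^{2} = \left(-5 + 4\right)^{2} = \left(-1\right)^{2} = 1$)
$\sqrt{\left(U{\left(-30,4 \right)} - -776\right) + 411} = \sqrt{\left(1 - -776\right) + 411} = \sqrt{\left(1 + 776\right) + 411} = \sqrt{777 + 411} = \sqrt{1188} = 6 \sqrt{33}$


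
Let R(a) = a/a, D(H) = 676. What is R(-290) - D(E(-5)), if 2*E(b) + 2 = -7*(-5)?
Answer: -675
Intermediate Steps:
E(b) = 33/2 (E(b) = -1 + (-7*(-5))/2 = -1 + (½)*35 = -1 + 35/2 = 33/2)
R(a) = 1
R(-290) - D(E(-5)) = 1 - 1*676 = 1 - 676 = -675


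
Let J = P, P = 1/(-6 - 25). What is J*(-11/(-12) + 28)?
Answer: -347/372 ≈ -0.93280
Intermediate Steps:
P = -1/31 (P = 1/(-31) = -1/31 ≈ -0.032258)
J = -1/31 ≈ -0.032258
J*(-11/(-12) + 28) = -(-11/(-12) + 28)/31 = -(-11*(-1/12) + 28)/31 = -(11/12 + 28)/31 = -1/31*347/12 = -347/372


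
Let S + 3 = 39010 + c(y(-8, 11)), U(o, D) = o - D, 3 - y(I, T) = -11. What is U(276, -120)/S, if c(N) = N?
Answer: 132/13007 ≈ 0.010148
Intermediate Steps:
y(I, T) = 14 (y(I, T) = 3 - 1*(-11) = 3 + 11 = 14)
S = 39021 (S = -3 + (39010 + 14) = -3 + 39024 = 39021)
U(276, -120)/S = (276 - 1*(-120))/39021 = (276 + 120)*(1/39021) = 396*(1/39021) = 132/13007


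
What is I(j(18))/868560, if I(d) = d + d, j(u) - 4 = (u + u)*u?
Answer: 163/108570 ≈ 0.0015013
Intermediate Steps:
j(u) = 4 + 2*u² (j(u) = 4 + (u + u)*u = 4 + (2*u)*u = 4 + 2*u²)
I(d) = 2*d
I(j(18))/868560 = (2*(4 + 2*18²))/868560 = (2*(4 + 2*324))*(1/868560) = (2*(4 + 648))*(1/868560) = (2*652)*(1/868560) = 1304*(1/868560) = 163/108570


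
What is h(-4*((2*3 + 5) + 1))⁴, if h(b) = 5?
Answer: 625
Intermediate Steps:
h(-4*((2*3 + 5) + 1))⁴ = 5⁴ = 625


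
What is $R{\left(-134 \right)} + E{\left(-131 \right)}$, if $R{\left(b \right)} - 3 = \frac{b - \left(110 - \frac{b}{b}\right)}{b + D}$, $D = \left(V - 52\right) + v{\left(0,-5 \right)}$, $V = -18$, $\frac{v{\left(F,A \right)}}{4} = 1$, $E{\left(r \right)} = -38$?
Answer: $- \frac{6757}{200} \approx -33.785$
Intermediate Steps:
$v{\left(F,A \right)} = 4$ ($v{\left(F,A \right)} = 4 \cdot 1 = 4$)
$D = -66$ ($D = \left(-18 - 52\right) + 4 = -70 + 4 = -66$)
$R{\left(b \right)} = 3 + \frac{-109 + b}{-66 + b}$ ($R{\left(b \right)} = 3 + \frac{b - \left(110 - \frac{b}{b}\right)}{b - 66} = 3 + \frac{b + \left(-110 + 1\right)}{-66 + b} = 3 + \frac{b - 109}{-66 + b} = 3 + \frac{-109 + b}{-66 + b}$)
$R{\left(-134 \right)} + E{\left(-131 \right)} = \frac{-307 + 4 \left(-134\right)}{-66 - 134} - 38 = \frac{-307 - 536}{-200} - 38 = \left(- \frac{1}{200}\right) \left(-843\right) - 38 = \frac{843}{200} - 38 = - \frac{6757}{200}$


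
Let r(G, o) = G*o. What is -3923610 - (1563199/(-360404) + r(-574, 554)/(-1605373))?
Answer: -29482221609002601/7514062996 ≈ -3.9236e+6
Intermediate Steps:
-3923610 - (1563199/(-360404) + r(-574, 554)/(-1605373)) = -3923610 - (1563199/(-360404) - 574*554/(-1605373)) = -3923610 - (1563199*(-1/360404) - 317996*(-1/1605373)) = -3923610 - (-142109/32764 + 45428/229339) = -3923610 - 1*(-31102732959/7514062996) = -3923610 + 31102732959/7514062996 = -29482221609002601/7514062996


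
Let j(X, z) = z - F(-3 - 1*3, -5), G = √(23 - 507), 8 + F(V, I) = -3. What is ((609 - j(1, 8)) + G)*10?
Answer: 5900 + 220*I ≈ 5900.0 + 220.0*I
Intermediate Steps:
F(V, I) = -11 (F(V, I) = -8 - 3 = -11)
G = 22*I (G = √(-484) = 22*I ≈ 22.0*I)
j(X, z) = 11 + z (j(X, z) = z - 1*(-11) = z + 11 = 11 + z)
((609 - j(1, 8)) + G)*10 = ((609 - (11 + 8)) + 22*I)*10 = ((609 - 1*19) + 22*I)*10 = ((609 - 19) + 22*I)*10 = (590 + 22*I)*10 = 5900 + 220*I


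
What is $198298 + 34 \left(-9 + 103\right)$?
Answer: $201494$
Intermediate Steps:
$198298 + 34 \left(-9 + 103\right) = 198298 + 34 \cdot 94 = 198298 + 3196 = 201494$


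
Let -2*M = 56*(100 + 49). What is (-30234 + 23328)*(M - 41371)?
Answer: 314519958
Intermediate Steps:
M = -4172 (M = -28*(100 + 49) = -28*149 = -1/2*8344 = -4172)
(-30234 + 23328)*(M - 41371) = (-30234 + 23328)*(-4172 - 41371) = -6906*(-45543) = 314519958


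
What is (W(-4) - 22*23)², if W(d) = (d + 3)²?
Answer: 255025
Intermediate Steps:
W(d) = (3 + d)²
(W(-4) - 22*23)² = ((3 - 4)² - 22*23)² = ((-1)² - 506)² = (1 - 506)² = (-505)² = 255025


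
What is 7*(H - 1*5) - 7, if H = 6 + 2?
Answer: 14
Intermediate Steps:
H = 8
7*(H - 1*5) - 7 = 7*(8 - 1*5) - 7 = 7*(8 - 5) - 7 = 7*3 - 7 = 21 - 7 = 14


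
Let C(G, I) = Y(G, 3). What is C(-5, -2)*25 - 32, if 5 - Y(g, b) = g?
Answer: 218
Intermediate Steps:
Y(g, b) = 5 - g
C(G, I) = 5 - G
C(-5, -2)*25 - 32 = (5 - 1*(-5))*25 - 32 = (5 + 5)*25 - 32 = 10*25 - 32 = 250 - 32 = 218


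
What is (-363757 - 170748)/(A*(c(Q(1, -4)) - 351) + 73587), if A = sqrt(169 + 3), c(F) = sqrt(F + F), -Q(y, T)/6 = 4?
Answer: -534505/(73587 - 702*sqrt(43) + 8*I*sqrt(129)) ≈ -7.7483 + 0.010206*I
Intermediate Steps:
Q(y, T) = -24 (Q(y, T) = -6*4 = -24)
c(F) = sqrt(2)*sqrt(F) (c(F) = sqrt(2*F) = sqrt(2)*sqrt(F))
A = 2*sqrt(43) (A = sqrt(172) = 2*sqrt(43) ≈ 13.115)
(-363757 - 170748)/(A*(c(Q(1, -4)) - 351) + 73587) = (-363757 - 170748)/((2*sqrt(43))*(sqrt(2)*sqrt(-24) - 351) + 73587) = -534505/((2*sqrt(43))*(sqrt(2)*(2*I*sqrt(6)) - 351) + 73587) = -534505/((2*sqrt(43))*(4*I*sqrt(3) - 351) + 73587) = -534505/((2*sqrt(43))*(-351 + 4*I*sqrt(3)) + 73587) = -534505/(2*sqrt(43)*(-351 + 4*I*sqrt(3)) + 73587) = -534505/(73587 + 2*sqrt(43)*(-351 + 4*I*sqrt(3)))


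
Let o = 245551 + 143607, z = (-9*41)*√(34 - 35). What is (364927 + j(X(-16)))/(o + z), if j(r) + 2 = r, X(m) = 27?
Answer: 142023990416/151444085125 + 134667288*I/151444085125 ≈ 0.9378 + 0.00088922*I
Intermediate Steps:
j(r) = -2 + r
z = -369*I ≈ -369.0*I
o = 389158
(364927 + j(X(-16)))/(o + z) = (364927 + (-2 + 27))/(389158 - 369*I) = (364927 + 25)*((389158 + 369*I)/151444085125) = 364952*((389158 + 369*I)/151444085125) = 364952*(389158 + 369*I)/151444085125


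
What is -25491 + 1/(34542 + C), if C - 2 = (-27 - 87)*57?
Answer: -714920585/28046 ≈ -25491.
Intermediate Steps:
C = -6496 (C = 2 + (-27 - 87)*57 = 2 - 114*57 = 2 - 6498 = -6496)
-25491 + 1/(34542 + C) = -25491 + 1/(34542 - 6496) = -25491 + 1/28046 = -714920585/28046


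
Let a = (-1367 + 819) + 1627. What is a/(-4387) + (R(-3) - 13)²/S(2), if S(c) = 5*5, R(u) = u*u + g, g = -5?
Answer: 328372/109675 ≈ 2.9940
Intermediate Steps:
R(u) = -5 + u² (R(u) = u*u - 5 = u² - 5 = -5 + u²)
a = 1079 (a = -548 + 1627 = 1079)
S(c) = 25
a/(-4387) + (R(-3) - 13)²/S(2) = 1079/(-4387) + ((-5 + (-3)²) - 13)²/25 = 1079*(-1/4387) + ((-5 + 9) - 13)²*(1/25) = -1079/4387 + (4 - 13)²*(1/25) = -1079/4387 + (-9)²*(1/25) = -1079/4387 + 81*(1/25) = -1079/4387 + 81/25 = 328372/109675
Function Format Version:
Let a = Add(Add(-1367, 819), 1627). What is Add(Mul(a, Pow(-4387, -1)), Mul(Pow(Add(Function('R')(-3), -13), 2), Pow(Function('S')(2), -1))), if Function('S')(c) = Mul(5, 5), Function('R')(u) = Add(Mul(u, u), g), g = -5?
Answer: Rational(328372, 109675) ≈ 2.9940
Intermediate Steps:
Function('R')(u) = Add(-5, Pow(u, 2)) (Function('R')(u) = Add(Mul(u, u), -5) = Add(Pow(u, 2), -5) = Add(-5, Pow(u, 2)))
a = 1079 (a = Add(-548, 1627) = 1079)
Function('S')(c) = 25
Add(Mul(a, Pow(-4387, -1)), Mul(Pow(Add(Function('R')(-3), -13), 2), Pow(Function('S')(2), -1))) = Add(Mul(1079, Pow(-4387, -1)), Mul(Pow(Add(Add(-5, Pow(-3, 2)), -13), 2), Pow(25, -1))) = Add(Mul(1079, Rational(-1, 4387)), Mul(Pow(Add(Add(-5, 9), -13), 2), Rational(1, 25))) = Add(Rational(-1079, 4387), Mul(Pow(Add(4, -13), 2), Rational(1, 25))) = Add(Rational(-1079, 4387), Mul(Pow(-9, 2), Rational(1, 25))) = Add(Rational(-1079, 4387), Mul(81, Rational(1, 25))) = Add(Rational(-1079, 4387), Rational(81, 25)) = Rational(328372, 109675)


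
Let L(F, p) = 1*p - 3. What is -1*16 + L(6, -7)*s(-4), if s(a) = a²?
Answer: -176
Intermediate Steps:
L(F, p) = -3 + p (L(F, p) = p - 3 = -3 + p)
-1*16 + L(6, -7)*s(-4) = -1*16 + (-3 - 7)*(-4)² = -16 - 10*16 = -16 - 160 = -176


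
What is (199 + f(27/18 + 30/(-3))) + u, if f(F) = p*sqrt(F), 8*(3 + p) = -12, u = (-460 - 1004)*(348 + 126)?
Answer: -693737 - 9*I*sqrt(34)/4 ≈ -6.9374e+5 - 13.12*I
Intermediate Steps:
u = -693936 (u = -1464*474 = -693936)
p = -9/2 (p = -3 + (1/8)*(-12) = -3 - 3/2 = -9/2 ≈ -4.5000)
f(F) = -9*sqrt(F)/2
(199 + f(27/18 + 30/(-3))) + u = (199 - 9*sqrt(27/18 + 30/(-3))/2) - 693936 = (199 - 9*sqrt(27*(1/18) + 30*(-1/3))/2) - 693936 = (199 - 9*sqrt(3/2 - 10)/2) - 693936 = (199 - 9*I*sqrt(34)/4) - 693936 = -693737 - 9*I*sqrt(34)/4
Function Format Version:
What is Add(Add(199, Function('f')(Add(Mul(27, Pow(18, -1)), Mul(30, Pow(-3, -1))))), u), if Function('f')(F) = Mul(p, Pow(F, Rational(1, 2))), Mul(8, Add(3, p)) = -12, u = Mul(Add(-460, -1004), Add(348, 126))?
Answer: Add(-693737, Mul(Rational(-9, 4), I, Pow(34, Rational(1, 2)))) ≈ Add(-6.9374e+5, Mul(-13.120, I))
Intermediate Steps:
u = -693936 (u = Mul(-1464, 474) = -693936)
p = Rational(-9, 2) (p = Add(-3, Mul(Rational(1, 8), -12)) = Add(-3, Rational(-3, 2)) = Rational(-9, 2) ≈ -4.5000)
Function('f')(F) = Mul(Rational(-9, 2), Pow(F, Rational(1, 2)))
Add(Add(199, Function('f')(Add(Mul(27, Pow(18, -1)), Mul(30, Pow(-3, -1))))), u) = Add(Add(199, Mul(Rational(-9, 2), Pow(Add(Mul(27, Pow(18, -1)), Mul(30, Pow(-3, -1))), Rational(1, 2)))), -693936) = Add(Add(199, Mul(Rational(-9, 2), Pow(Add(Mul(27, Rational(1, 18)), Mul(30, Rational(-1, 3))), Rational(1, 2)))), -693936) = Add(Add(199, Mul(Rational(-9, 2), Pow(Add(Rational(3, 2), -10), Rational(1, 2)))), -693936) = Add(Add(199, Mul(Rational(-9, 2), Pow(Rational(-17, 2), Rational(1, 2)))), -693936) = Add(Add(199, Mul(Rational(-9, 2), Mul(Rational(1, 2), I, Pow(34, Rational(1, 2))))), -693936) = Add(Add(199, Mul(Rational(-9, 4), I, Pow(34, Rational(1, 2)))), -693936) = Add(-693737, Mul(Rational(-9, 4), I, Pow(34, Rational(1, 2))))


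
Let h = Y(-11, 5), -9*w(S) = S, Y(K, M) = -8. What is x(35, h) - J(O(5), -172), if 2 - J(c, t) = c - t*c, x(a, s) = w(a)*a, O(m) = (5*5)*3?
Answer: 115532/9 ≈ 12837.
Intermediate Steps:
O(m) = 75 (O(m) = 25*3 = 75)
w(S) = -S/9
h = -8
x(a, s) = -a**2/9 (x(a, s) = (-a/9)*a = -a**2/9)
J(c, t) = 2 - c + c*t (J(c, t) = 2 - (c - t*c) = 2 - (c - c*t) = 2 + (-c + c*t) = 2 - c + c*t)
x(35, h) - J(O(5), -172) = -1/9*35**2 - (2 - 1*75 + 75*(-172)) = -1/9*1225 - (2 - 75 - 12900) = -1225/9 - 1*(-12973) = -1225/9 + 12973 = 115532/9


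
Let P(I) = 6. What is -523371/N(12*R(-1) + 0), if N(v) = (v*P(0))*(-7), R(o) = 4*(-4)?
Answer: -174457/2688 ≈ -64.902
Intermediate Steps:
R(o) = -16
N(v) = -42*v (N(v) = (v*6)*(-7) = (6*v)*(-7) = -42*v)
-523371/N(12*R(-1) + 0) = -523371*(-1/(42*(12*(-16) + 0))) = -523371*(-1/(42*(-192 + 0))) = -523371/((-42*(-192))) = -523371/8064 = -523371*1/8064 = -174457/2688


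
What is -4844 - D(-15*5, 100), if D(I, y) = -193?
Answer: -4651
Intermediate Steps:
-4844 - D(-15*5, 100) = -4844 - 1*(-193) = -4844 + 193 = -4651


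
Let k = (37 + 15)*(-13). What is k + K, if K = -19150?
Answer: -19826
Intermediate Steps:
k = -676 (k = 52*(-13) = -676)
k + K = -676 - 19150 = -19826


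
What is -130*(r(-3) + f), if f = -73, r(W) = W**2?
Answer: 8320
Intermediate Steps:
-130*(r(-3) + f) = -130*((-3)**2 - 73) = -130*(9 - 73) = -130*(-64) = 8320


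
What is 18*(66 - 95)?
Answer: -522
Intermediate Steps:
18*(66 - 95) = 18*(-29) = -522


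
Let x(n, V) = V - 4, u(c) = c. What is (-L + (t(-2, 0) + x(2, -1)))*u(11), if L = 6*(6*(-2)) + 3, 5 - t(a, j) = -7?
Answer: 836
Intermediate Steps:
t(a, j) = 12 (t(a, j) = 5 - 1*(-7) = 5 + 7 = 12)
x(n, V) = -4 + V
L = -69 (L = 6*(-12) + 3 = -72 + 3 = -69)
(-L + (t(-2, 0) + x(2, -1)))*u(11) = (-1*(-69) + (12 + (-4 - 1)))*11 = (69 + (12 - 5))*11 = (69 + 7)*11 = 76*11 = 836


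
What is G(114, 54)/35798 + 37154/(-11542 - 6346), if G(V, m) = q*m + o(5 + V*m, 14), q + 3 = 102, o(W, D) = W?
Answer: -21619263/12314512 ≈ -1.7556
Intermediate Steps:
q = 99 (q = -3 + 102 = 99)
G(V, m) = 5 + 99*m + V*m (G(V, m) = 99*m + (5 + V*m) = 5 + 99*m + V*m)
G(114, 54)/35798 + 37154/(-11542 - 6346) = (5 + 99*54 + 114*54)/35798 + 37154/(-11542 - 6346) = (5 + 5346 + 6156)*(1/35798) + 37154/(-17888) = 11507*(1/35798) + 37154*(-1/17888) = 11507/35798 - 1429/688 = -21619263/12314512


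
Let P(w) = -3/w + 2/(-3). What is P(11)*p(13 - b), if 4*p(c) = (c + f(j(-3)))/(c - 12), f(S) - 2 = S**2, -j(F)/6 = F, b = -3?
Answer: -1767/88 ≈ -20.080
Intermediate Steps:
j(F) = -6*F
P(w) = -2/3 - 3/w (P(w) = -3/w + 2*(-1/3) = -3/w - 2/3 = -2/3 - 3/w)
f(S) = 2 + S**2
p(c) = (326 + c)/(4*(-12 + c)) (p(c) = ((c + (2 + (-6*(-3))**2))/(c - 12))/4 = ((c + (2 + 18**2))/(-12 + c))/4 = ((c + (2 + 324))/(-12 + c))/4 = ((c + 326)/(-12 + c))/4 = ((326 + c)/(-12 + c))/4 = (326 + c)/(4*(-12 + c)))
P(11)*p(13 - b) = (-2/3 - 3/11)*((326 + (13 - 1*(-3)))/(4*(-12 + (13 - 1*(-3))))) = (-2/3 - 3*1/11)*((326 + (13 + 3))/(4*(-12 + (13 + 3)))) = (-2/3 - 3/11)*((326 + 16)/(4*(-12 + 16))) = -31*342/(132*4) = -31/33*171/8 = -1767/88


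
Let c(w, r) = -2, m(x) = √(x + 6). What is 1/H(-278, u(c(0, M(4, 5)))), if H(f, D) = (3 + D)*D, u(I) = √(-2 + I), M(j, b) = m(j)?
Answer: I*(-3 + 2*I)/26 ≈ -0.076923 - 0.11538*I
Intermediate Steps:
m(x) = √(6 + x)
M(j, b) = √(6 + j)
H(f, D) = D*(3 + D)
1/H(-278, u(c(0, M(4, 5)))) = 1/(√(-2 - 2)*(3 + √(-2 - 2))) = 1/(√(-4)*(3 + √(-4))) = 1/((2*I)*(3 + 2*I)) = 1/(2*I*(3 + 2*I)) = -I*(3 - 2*I)/26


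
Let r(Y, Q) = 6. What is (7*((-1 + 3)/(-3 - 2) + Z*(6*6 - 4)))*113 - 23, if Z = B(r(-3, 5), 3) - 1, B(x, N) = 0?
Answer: -128257/5 ≈ -25651.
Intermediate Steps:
Z = -1 (Z = 0 - 1 = -1)
(7*((-1 + 3)/(-3 - 2) + Z*(6*6 - 4)))*113 - 23 = (7*((-1 + 3)/(-3 - 2) - (6*6 - 4)))*113 - 23 = (7*(2/(-5) - (36 - 4)))*113 - 23 = (7*(2*(-⅕) - 1*32))*113 - 23 = (7*(-⅖ - 32))*113 - 23 = (7*(-162/5))*113 - 23 = -1134/5*113 - 23 = -128142/5 - 23 = -128257/5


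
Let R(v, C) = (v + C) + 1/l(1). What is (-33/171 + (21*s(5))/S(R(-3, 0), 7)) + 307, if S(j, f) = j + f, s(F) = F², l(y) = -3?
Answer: 282143/627 ≈ 449.99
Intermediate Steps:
R(v, C) = -⅓ + C + v (R(v, C) = (v + C) + 1/(-3) = (C + v) - ⅓ = -⅓ + C + v)
S(j, f) = f + j
(-33/171 + (21*s(5))/S(R(-3, 0), 7)) + 307 = (-33/171 + (21*5²)/(7 + (-⅓ + 0 - 3))) + 307 = (-33*1/171 + (21*25)/(7 - 10/3)) + 307 = (-11/57 + 525/(11/3)) + 307 = (-11/57 + 525*(3/11)) + 307 = (-11/57 + 1575/11) + 307 = 89654/627 + 307 = 282143/627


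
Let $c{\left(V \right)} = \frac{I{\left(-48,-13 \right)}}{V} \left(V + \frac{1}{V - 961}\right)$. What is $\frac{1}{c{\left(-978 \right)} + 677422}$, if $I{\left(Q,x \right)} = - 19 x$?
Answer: $\frac{1896342}{1285092187045} \approx 1.4756 \cdot 10^{-6}$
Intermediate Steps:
$c{\left(V \right)} = \frac{247 \left(V + \frac{1}{-961 + V}\right)}{V}$ ($c{\left(V \right)} = \frac{\left(-19\right) \left(-13\right)}{V} \left(V + \frac{1}{V - 961}\right) = \frac{247}{V} \left(V + \frac{1}{-961 + V}\right) = \frac{247 \left(V + \frac{1}{-961 + V}\right)}{V}$)
$\frac{1}{c{\left(-978 \right)} + 677422} = \frac{1}{\frac{247 \left(1 + \left(-978\right)^{2} - -939858\right)}{\left(-978\right) \left(-961 - 978\right)} + 677422} = \frac{1}{247 \left(- \frac{1}{978}\right) \frac{1}{-1939} \left(1 + 956484 + 939858\right) + 677422} = \frac{1}{247 \left(- \frac{1}{978}\right) \left(- \frac{1}{1939}\right) 1896343 + 677422} = \frac{1}{\frac{468396721}{1896342} + 677422} = \frac{1}{\frac{1285092187045}{1896342}} = \frac{1896342}{1285092187045}$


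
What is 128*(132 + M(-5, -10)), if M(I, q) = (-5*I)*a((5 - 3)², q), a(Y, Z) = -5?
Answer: 896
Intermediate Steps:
M(I, q) = 25*I (M(I, q) = -5*I*(-5) = 25*I)
128*(132 + M(-5, -10)) = 128*(132 + 25*(-5)) = 128*(132 - 125) = 128*7 = 896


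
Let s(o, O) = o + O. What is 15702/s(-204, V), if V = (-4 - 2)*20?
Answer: -2617/54 ≈ -48.463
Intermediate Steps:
V = -120 (V = -6*20 = -120)
s(o, O) = O + o
15702/s(-204, V) = 15702/(-120 - 204) = 15702/(-324) = 15702*(-1/324) = -2617/54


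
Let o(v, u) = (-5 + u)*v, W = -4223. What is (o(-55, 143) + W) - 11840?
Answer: -23653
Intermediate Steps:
o(v, u) = v*(-5 + u)
(o(-55, 143) + W) - 11840 = (-55*(-5 + 143) - 4223) - 11840 = (-55*138 - 4223) - 11840 = (-7590 - 4223) - 11840 = -11813 - 11840 = -23653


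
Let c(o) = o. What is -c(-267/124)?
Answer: 267/124 ≈ 2.1532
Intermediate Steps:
-c(-267/124) = -(-267)/124 = -1*(-267/124) = 267/124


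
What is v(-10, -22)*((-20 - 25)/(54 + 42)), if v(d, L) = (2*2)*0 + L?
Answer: 165/16 ≈ 10.313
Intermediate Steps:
v(d, L) = L (v(d, L) = 4*0 + L = 0 + L = L)
v(-10, -22)*((-20 - 25)/(54 + 42)) = -22*(-20 - 25)/(54 + 42) = -(-990)/96 = -22*(-15/32) = 165/16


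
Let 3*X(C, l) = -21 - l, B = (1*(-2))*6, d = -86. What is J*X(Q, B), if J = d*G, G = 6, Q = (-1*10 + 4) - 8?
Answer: 1548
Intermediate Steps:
Q = -14 (Q = (-10 + 4) - 8 = -6 - 8 = -14)
B = -12 (B = -2*6 = -12)
X(C, l) = -7 - l/3 (X(C, l) = (-21 - l)/3 = -7 - l/3)
J = -516 (J = -86*6 = -516)
J*X(Q, B) = -516*(-7 - ⅓*(-12)) = -516*(-7 + 4) = -516*(-3) = 1548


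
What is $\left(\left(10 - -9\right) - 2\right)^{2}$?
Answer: $289$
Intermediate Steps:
$\left(\left(10 - -9\right) - 2\right)^{2} = \left(\left(10 + 9\right) - 2\right)^{2} = \left(19 - 2\right)^{2} = 17^{2} = 289$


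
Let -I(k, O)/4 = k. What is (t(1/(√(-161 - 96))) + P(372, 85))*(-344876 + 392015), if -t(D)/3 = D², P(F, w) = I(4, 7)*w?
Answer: -16475881863/257 ≈ -6.4108e+7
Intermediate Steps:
I(k, O) = -4*k
P(F, w) = -16*w (P(F, w) = (-4*4)*w = -16*w)
t(D) = -3*D²
(t(1/(√(-161 - 96))) + P(372, 85))*(-344876 + 392015) = (-3/(-161 - 96) - 16*85)*(-344876 + 392015) = (-3*(1/(√(-257)))² - 1360)*47139 = (-3*(1/(I*√257))² - 1360)*47139 = (-3*(-I*√257/257)² - 1360)*47139 = (-3*(-1/257) - 1360)*47139 = (3/257 - 1360)*47139 = -349517/257*47139 = -16475881863/257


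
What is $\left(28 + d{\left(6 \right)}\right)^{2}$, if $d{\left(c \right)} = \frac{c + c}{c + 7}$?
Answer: $\frac{141376}{169} \approx 836.54$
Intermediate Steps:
$d{\left(c \right)} = \frac{2 c}{7 + c}$
$\left(28 + d{\left(6 \right)}\right)^{2} = \left(28 + 2 \cdot 6 \frac{1}{7 + 6}\right)^{2} = \left(28 + 2 \cdot 6 \cdot \frac{1}{13}\right)^{2} = \left(28 + \frac{12}{13}\right)^{2} = \left(\frac{376}{13}\right)^{2} = \frac{141376}{169}$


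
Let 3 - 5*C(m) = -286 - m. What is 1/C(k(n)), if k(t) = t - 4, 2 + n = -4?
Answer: 5/279 ≈ 0.017921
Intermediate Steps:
n = -6 (n = -2 - 4 = -6)
k(t) = -4 + t
C(m) = 289/5 + m/5 (C(m) = ⅗ - (-286 - m)/5 = ⅗ + (286/5 + m/5) = 289/5 + m/5)
1/C(k(n)) = 1/(289/5 + (-4 - 6)/5) = 1/(289/5 + (⅕)*(-10)) = 1/(289/5 - 2) = 1/(279/5) = 5/279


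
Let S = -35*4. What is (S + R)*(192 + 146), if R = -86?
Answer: -76388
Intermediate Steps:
S = -140
(S + R)*(192 + 146) = (-140 - 86)*(192 + 146) = -226*338 = -76388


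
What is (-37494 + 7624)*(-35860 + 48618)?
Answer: -381081460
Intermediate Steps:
(-37494 + 7624)*(-35860 + 48618) = -29870*12758 = -381081460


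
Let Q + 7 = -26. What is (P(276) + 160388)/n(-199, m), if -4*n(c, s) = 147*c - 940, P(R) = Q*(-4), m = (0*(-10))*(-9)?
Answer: 642080/30193 ≈ 21.266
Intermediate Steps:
Q = -33 (Q = -7 - 26 = -33)
m = 0 (m = 0*(-9) = 0)
P(R) = 132 (P(R) = -33*(-4) = 132)
n(c, s) = 235 - 147*c/4 (n(c, s) = -(147*c - 940)/4 = -(-940 + 147*c)/4 = 235 - 147*c/4)
(P(276) + 160388)/n(-199, m) = (132 + 160388)/(235 - 147/4*(-199)) = 160520/(235 + 29253/4) = 160520/(30193/4) = 160520*(4/30193) = 642080/30193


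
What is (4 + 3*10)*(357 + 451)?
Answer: 27472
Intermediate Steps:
(4 + 3*10)*(357 + 451) = (4 + 30)*808 = 34*808 = 27472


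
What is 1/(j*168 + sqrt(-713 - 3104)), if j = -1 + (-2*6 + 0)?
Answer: -2184/4773673 - I*sqrt(3817)/4773673 ≈ -0.00045751 - 1.2942e-5*I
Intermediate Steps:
j = -13 (j = -1 + (-12 + 0) = -1 - 12 = -13)
1/(j*168 + sqrt(-713 - 3104)) = 1/(-13*168 + sqrt(-713 - 3104)) = 1/(-2184 + sqrt(-3817)) = 1/(-2184 + I*sqrt(3817))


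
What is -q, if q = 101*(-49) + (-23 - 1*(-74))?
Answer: 4898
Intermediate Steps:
q = -4898 (q = -4949 + (-23 + 74) = -4949 + 51 = -4898)
-q = -1*(-4898) = 4898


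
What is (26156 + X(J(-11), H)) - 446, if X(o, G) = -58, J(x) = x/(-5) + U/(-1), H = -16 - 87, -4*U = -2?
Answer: 25652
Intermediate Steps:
U = ½ (U = -¼*(-2) = ½ ≈ 0.50000)
H = -103
J(x) = -½ - x/5 (J(x) = x/(-5) + (½)/(-1) = x*(-⅕) + (½)*(-1) = -x/5 - ½ = -½ - x/5)
(26156 + X(J(-11), H)) - 446 = (26156 - 58) - 446 = 26098 - 446 = 25652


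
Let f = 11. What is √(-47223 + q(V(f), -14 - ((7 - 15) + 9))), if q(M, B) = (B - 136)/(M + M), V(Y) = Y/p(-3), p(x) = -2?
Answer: 7*I*√116578/11 ≈ 217.28*I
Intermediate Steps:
V(Y) = -Y/2 (V(Y) = Y/(-2) = Y*(-½) = -Y/2)
q(M, B) = (-136 + B)/(2*M) (q(M, B) = (-136 + B)/((2*M)) = (-136 + B)*(1/(2*M)) = (-136 + B)/(2*M))
√(-47223 + q(V(f), -14 - ((7 - 15) + 9))) = √(-47223 + (-136 + (-14 - ((7 - 15) + 9)))/(2*((-½*11)))) = √(-47223 + (-136 + (-14 - (-8 + 9)))/(2*(-11/2))) = √(-47223 + (½)*(-2/11)*(-136 + (-14 - 1*1))) = √(-47223 + (½)*(-2/11)*(-136 + (-14 - 1))) = √(-47223 + (½)*(-2/11)*(-136 - 15)) = √(-47223 + (½)*(-2/11)*(-151)) = √(-47223 + 151/11) = √(-519302/11) = 7*I*√116578/11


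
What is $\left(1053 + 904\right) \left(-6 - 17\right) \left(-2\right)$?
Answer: $90022$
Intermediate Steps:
$\left(1053 + 904\right) \left(-6 - 17\right) \left(-2\right) = 1957 \left(\left(-23\right) \left(-2\right)\right) = 1957 \cdot 46 = 90022$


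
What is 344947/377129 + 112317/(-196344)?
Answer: 8456758625/24682338792 ≈ 0.34262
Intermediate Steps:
344947/377129 + 112317/(-196344) = 344947*(1/377129) + 112317*(-1/196344) = 344947/377129 - 37439/65448 = 8456758625/24682338792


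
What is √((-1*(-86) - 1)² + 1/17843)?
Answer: 6*√63895622413/17843 ≈ 85.000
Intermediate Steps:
√((-1*(-86) - 1)² + 1/17843) = √((86 - 1)² + 1/17843) = √(85² + 1/17843) = √(7225 + 1/17843) = √(128915676/17843) = 6*√63895622413/17843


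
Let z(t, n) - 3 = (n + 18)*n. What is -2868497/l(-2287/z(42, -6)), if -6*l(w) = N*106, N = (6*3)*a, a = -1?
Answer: -2868497/318 ≈ -9020.4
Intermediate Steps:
N = -18 (N = (6*3)*(-1) = 18*(-1) = -18)
z(t, n) = 3 + n*(18 + n) (z(t, n) = 3 + (n + 18)*n = 3 + (18 + n)*n = 3 + n*(18 + n))
l(w) = 318 (l(w) = -(-3)*106 = -1/6*(-1908) = 318)
-2868497/l(-2287/z(42, -6)) = -2868497/318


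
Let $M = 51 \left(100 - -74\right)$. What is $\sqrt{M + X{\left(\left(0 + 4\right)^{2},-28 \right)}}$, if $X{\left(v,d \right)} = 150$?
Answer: $8 \sqrt{141} \approx 94.995$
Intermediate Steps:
$M = 8874$ ($M = 51 \left(100 + 74\right) = 51 \cdot 174 = 8874$)
$\sqrt{M + X{\left(\left(0 + 4\right)^{2},-28 \right)}} = \sqrt{8874 + 150} = \sqrt{9024} = 8 \sqrt{141}$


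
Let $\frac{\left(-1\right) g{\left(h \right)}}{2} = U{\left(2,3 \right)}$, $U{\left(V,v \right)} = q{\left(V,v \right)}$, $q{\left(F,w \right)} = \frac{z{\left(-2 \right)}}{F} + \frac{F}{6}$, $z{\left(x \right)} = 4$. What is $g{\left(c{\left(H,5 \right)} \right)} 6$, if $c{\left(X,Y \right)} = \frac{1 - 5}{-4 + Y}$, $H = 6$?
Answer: $-28$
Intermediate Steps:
$c{\left(X,Y \right)} = - \frac{4}{-4 + Y}$
$q{\left(F,w \right)} = \frac{4}{F} + \frac{F}{6}$
$U{\left(V,v \right)} = \frac{4}{V} + \frac{V}{6}$
$g{\left(h \right)} = - \frac{14}{3}$ ($g{\left(h \right)} = - 2 \left(\frac{4}{2} + \frac{1}{6} \cdot 2\right) = - 2 \left(4 \cdot \frac{1}{2} + \frac{1}{3}\right) = - 2 \left(2 + \frac{1}{3}\right) = \left(-2\right) \frac{7}{3} = - \frac{14}{3}$)
$g{\left(c{\left(H,5 \right)} \right)} 6 = \left(- \frac{14}{3}\right) 6 = -28$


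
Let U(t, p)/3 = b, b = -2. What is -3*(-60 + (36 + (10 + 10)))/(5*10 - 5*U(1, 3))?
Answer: 3/20 ≈ 0.15000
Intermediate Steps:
U(t, p) = -6 (U(t, p) = 3*(-2) = -6)
-3*(-60 + (36 + (10 + 10)))/(5*10 - 5*U(1, 3)) = -3*(-60 + (36 + (10 + 10)))/(5*10 - 5*(-6)) = -3*(-60 + (36 + 20))/(50 + 30) = -3*(-60 + 56)/80 = -(-12)/80 = -3*(-1/20) = 3/20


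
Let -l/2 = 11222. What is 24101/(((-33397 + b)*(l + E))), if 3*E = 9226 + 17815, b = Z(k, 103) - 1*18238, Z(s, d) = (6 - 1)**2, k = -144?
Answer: 72303/2079418510 ≈ 3.4771e-5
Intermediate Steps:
Z(s, d) = 25 (Z(s, d) = 5**2 = 25)
l = -22444 (l = -2*11222 = -22444)
b = -18213 (b = 25 - 1*18238 = 25 - 18238 = -18213)
E = 27041/3 (E = (9226 + 17815)/3 = (1/3)*27041 = 27041/3 ≈ 9013.7)
24101/(((-33397 + b)*(l + E))) = 24101/(((-33397 - 18213)*(-22444 + 27041/3))) = 24101/((-51610*(-40291/3))) = 24101/(2079418510/3) = 24101*(3/2079418510) = 72303/2079418510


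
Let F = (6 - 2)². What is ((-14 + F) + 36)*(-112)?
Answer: -4256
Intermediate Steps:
F = 16 (F = 4² = 16)
((-14 + F) + 36)*(-112) = ((-14 + 16) + 36)*(-112) = (2 + 36)*(-112) = 38*(-112) = -4256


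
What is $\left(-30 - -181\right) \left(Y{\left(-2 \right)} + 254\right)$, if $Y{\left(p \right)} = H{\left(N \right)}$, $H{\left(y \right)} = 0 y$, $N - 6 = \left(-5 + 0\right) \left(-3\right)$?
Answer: $38354$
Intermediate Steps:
$N = 21$ ($N = 6 + \left(-5 + 0\right) \left(-3\right) = 6 - -15 = 6 + 15 = 21$)
$H{\left(y \right)} = 0$
$Y{\left(p \right)} = 0$
$\left(-30 - -181\right) \left(Y{\left(-2 \right)} + 254\right) = \left(-30 - -181\right) \left(0 + 254\right) = \left(-30 + 181\right) 254 = 151 \cdot 254 = 38354$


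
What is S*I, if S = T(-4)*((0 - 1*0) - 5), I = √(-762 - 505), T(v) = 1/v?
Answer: 5*I*√1267/4 ≈ 44.494*I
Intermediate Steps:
I = I*√1267 (I = √(-1267) = I*√1267 ≈ 35.595*I)
S = 5/4 (S = ((0 - 1*0) - 5)/(-4) = -((0 + 0) - 5)/4 = -(0 - 5)/4 = -¼*(-5) = 5/4 ≈ 1.2500)
S*I = 5*(I*√1267)/4 = 5*I*√1267/4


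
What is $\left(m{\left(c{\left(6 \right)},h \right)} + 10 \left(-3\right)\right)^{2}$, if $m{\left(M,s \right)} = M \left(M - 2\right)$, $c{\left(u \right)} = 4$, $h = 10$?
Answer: $484$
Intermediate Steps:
$m{\left(M,s \right)} = M \left(-2 + M\right)$
$\left(m{\left(c{\left(6 \right)},h \right)} + 10 \left(-3\right)\right)^{2} = \left(4 \left(-2 + 4\right) + 10 \left(-3\right)\right)^{2} = \left(4 \cdot 2 - 30\right)^{2} = \left(8 - 30\right)^{2} = \left(-22\right)^{2} = 484$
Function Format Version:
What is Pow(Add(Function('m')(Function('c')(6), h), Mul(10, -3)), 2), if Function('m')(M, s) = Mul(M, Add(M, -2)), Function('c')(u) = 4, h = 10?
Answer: 484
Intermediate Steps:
Function('m')(M, s) = Mul(M, Add(-2, M))
Pow(Add(Function('m')(Function('c')(6), h), Mul(10, -3)), 2) = Pow(Add(Mul(4, Add(-2, 4)), Mul(10, -3)), 2) = Pow(Add(Mul(4, 2), -30), 2) = Pow(Add(8, -30), 2) = Pow(-22, 2) = 484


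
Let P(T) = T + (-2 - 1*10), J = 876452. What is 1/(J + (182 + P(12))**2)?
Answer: 1/909576 ≈ 1.0994e-6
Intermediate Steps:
P(T) = -12 + T (P(T) = T + (-2 - 10) = T - 12 = -12 + T)
1/(J + (182 + P(12))**2) = 1/(876452 + (182 + (-12 + 12))**2) = 1/(876452 + (182 + 0)**2) = 1/(876452 + 182**2) = 1/(876452 + 33124) = 1/909576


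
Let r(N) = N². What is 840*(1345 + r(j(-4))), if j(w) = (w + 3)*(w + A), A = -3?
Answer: 1170960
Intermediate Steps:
j(w) = (-3 + w)*(3 + w) (j(w) = (w + 3)*(w - 3) = (3 + w)*(-3 + w) = (-3 + w)*(3 + w))
840*(1345 + r(j(-4))) = 840*(1345 + (-9 + (-4)²)²) = 840*(1345 + (-9 + 16)²) = 840*(1345 + 7²) = 840*(1345 + 49) = 840*1394 = 1170960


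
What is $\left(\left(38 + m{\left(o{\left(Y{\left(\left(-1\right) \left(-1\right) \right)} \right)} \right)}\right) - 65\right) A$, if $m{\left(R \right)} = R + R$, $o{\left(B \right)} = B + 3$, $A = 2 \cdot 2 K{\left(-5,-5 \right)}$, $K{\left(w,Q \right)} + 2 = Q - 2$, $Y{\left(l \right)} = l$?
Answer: $684$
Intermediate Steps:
$K{\left(w,Q \right)} = -4 + Q$ ($K{\left(w,Q \right)} = -2 + \left(Q - 2\right) = -2 + \left(-2 + Q\right) = -4 + Q$)
$A = -36$ ($A = 2 \cdot 2 \left(-4 - 5\right) = 4 \left(-9\right) = -36$)
$o{\left(B \right)} = 3 + B$
$m{\left(R \right)} = 2 R$
$\left(\left(38 + m{\left(o{\left(Y{\left(\left(-1\right) \left(-1\right) \right)} \right)} \right)}\right) - 65\right) A = \left(\left(38 + 2 \left(3 - -1\right)\right) - 65\right) \left(-36\right) = \left(\left(38 + 2 \left(3 + 1\right)\right) - 65\right) \left(-36\right) = \left(\left(38 + 2 \cdot 4\right) - 65\right) \left(-36\right) = \left(\left(38 + 8\right) - 65\right) \left(-36\right) = \left(46 - 65\right) \left(-36\right) = \left(-19\right) \left(-36\right) = 684$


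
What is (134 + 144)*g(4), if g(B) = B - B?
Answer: 0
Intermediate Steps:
g(B) = 0
(134 + 144)*g(4) = (134 + 144)*0 = 278*0 = 0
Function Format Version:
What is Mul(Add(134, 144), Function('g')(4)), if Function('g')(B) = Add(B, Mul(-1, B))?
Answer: 0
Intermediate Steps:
Function('g')(B) = 0
Mul(Add(134, 144), Function('g')(4)) = Mul(Add(134, 144), 0) = Mul(278, 0) = 0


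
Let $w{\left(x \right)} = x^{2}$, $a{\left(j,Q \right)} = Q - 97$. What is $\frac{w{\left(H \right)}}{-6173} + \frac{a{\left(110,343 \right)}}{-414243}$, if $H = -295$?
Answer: $- \frac{12017005211}{852374013} \approx -14.098$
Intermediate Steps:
$a{\left(j,Q \right)} = -97 + Q$
$\frac{w{\left(H \right)}}{-6173} + \frac{a{\left(110,343 \right)}}{-414243} = \frac{\left(-295\right)^{2}}{-6173} + \frac{-97 + 343}{-414243} = 87025 \left(- \frac{1}{6173}\right) + 246 \left(- \frac{1}{414243}\right) = - \frac{87025}{6173} - \frac{82}{138081} = - \frac{12017005211}{852374013}$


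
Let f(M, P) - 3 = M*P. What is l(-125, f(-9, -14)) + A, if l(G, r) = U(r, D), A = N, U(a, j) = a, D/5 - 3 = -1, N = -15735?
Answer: -15606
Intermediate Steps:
f(M, P) = 3 + M*P
D = 10 (D = 15 + 5*(-1) = 15 - 5 = 10)
A = -15735
l(G, r) = r
l(-125, f(-9, -14)) + A = (3 - 9*(-14)) - 15735 = (3 + 126) - 15735 = 129 - 15735 = -15606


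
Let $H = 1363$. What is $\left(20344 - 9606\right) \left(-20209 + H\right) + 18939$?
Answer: $-202349409$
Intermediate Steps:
$\left(20344 - 9606\right) \left(-20209 + H\right) + 18939 = \left(20344 - 9606\right) \left(-20209 + 1363\right) + 18939 = 10738 \left(-18846\right) + 18939 = -202368348 + 18939 = -202349409$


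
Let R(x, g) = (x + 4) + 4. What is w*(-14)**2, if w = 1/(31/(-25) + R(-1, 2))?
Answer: 1225/36 ≈ 34.028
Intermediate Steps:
R(x, g) = 8 + x (R(x, g) = (4 + x) + 4 = 8 + x)
w = 25/144 (w = 1/(31/(-25) + (8 - 1)) = 1/(31*(-1/25) + 7) = 1/(-31/25 + 7) = 1/(144/25) = 25/144 ≈ 0.17361)
w*(-14)**2 = (25/144)*(-14)**2 = (25/144)*196 = 1225/36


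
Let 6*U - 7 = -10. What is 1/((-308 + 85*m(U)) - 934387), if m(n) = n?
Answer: -2/1869475 ≈ -1.0698e-6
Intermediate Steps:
U = -½ (U = 7/6 + (⅙)*(-10) = 7/6 - 5/3 = -½ ≈ -0.50000)
1/((-308 + 85*m(U)) - 934387) = 1/((-308 + 85*(-½)) - 934387) = 1/((-308 - 85/2) - 934387) = 1/(-701/2 - 934387) = 1/(-1869475/2) = -2/1869475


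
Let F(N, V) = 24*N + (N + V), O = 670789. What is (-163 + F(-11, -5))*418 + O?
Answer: 485615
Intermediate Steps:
F(N, V) = V + 25*N
(-163 + F(-11, -5))*418 + O = (-163 + (-5 + 25*(-11)))*418 + 670789 = (-163 + (-5 - 275))*418 + 670789 = (-163 - 280)*418 + 670789 = -443*418 + 670789 = -185174 + 670789 = 485615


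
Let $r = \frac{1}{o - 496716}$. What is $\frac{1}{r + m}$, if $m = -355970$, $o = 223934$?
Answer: $- \frac{272782}{97102208541} \approx -2.8092 \cdot 10^{-6}$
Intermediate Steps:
$r = - \frac{1}{272782}$ ($r = \frac{1}{223934 - 496716} = \frac{1}{-272782} = - \frac{1}{272782} \approx -3.6659 \cdot 10^{-6}$)
$\frac{1}{r + m} = \frac{1}{- \frac{1}{272782} - 355970} = \frac{1}{- \frac{97102208541}{272782}} = - \frac{272782}{97102208541}$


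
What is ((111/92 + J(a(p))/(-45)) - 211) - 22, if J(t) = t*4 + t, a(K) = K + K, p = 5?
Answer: -192845/828 ≈ -232.90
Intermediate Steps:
a(K) = 2*K
J(t) = 5*t (J(t) = 4*t + t = 5*t)
((111/92 + J(a(p))/(-45)) - 211) - 22 = ((111/92 + (5*(2*5))/(-45)) - 211) - 22 = ((111*(1/92) + (5*10)*(-1/45)) - 211) - 22 = ((111/92 + 50*(-1/45)) - 211) - 22 = ((111/92 - 10/9) - 211) - 22 = (79/828 - 211) - 22 = -174629/828 - 22 = -192845/828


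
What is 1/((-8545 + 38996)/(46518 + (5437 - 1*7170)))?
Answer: 44785/30451 ≈ 1.4707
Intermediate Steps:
1/((-8545 + 38996)/(46518 + (5437 - 1*7170))) = 1/(30451/(46518 + (5437 - 7170))) = 1/(30451/(46518 - 1733)) = 1/(30451/44785) = 44785/30451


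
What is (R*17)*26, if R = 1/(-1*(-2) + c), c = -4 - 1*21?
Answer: -442/23 ≈ -19.217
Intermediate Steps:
c = -25 (c = -4 - 21 = -25)
R = -1/23 (R = 1/(-1*(-2) - 25) = 1/(2 - 25) = 1/(-23) = -1/23 ≈ -0.043478)
(R*17)*26 = -1/23*17*26 = -17/23*26 = -442/23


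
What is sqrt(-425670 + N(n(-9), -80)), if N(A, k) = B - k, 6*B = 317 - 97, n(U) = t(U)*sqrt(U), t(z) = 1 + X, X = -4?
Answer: 2*I*sqrt(957495)/3 ≈ 652.34*I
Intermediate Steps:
t(z) = -3 (t(z) = 1 - 4 = -3)
n(U) = -3*sqrt(U)
B = 110/3 (B = (317 - 97)/6 = (1/6)*220 = 110/3 ≈ 36.667)
N(A, k) = 110/3 - k
sqrt(-425670 + N(n(-9), -80)) = sqrt(-425670 + (110/3 - 1*(-80))) = sqrt(-425670 + (110/3 + 80)) = sqrt(-425670 + 350/3) = sqrt(-1276660/3) = 2*I*sqrt(957495)/3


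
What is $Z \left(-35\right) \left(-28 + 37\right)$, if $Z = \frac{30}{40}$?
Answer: $- \frac{945}{4} \approx -236.25$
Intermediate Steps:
$Z = \frac{3}{4}$ ($Z = 30 \cdot \frac{1}{40} = \frac{3}{4} \approx 0.75$)
$Z \left(-35\right) \left(-28 + 37\right) = \frac{3}{4} \left(-35\right) \left(-28 + 37\right) = \left(- \frac{105}{4}\right) 9 = - \frac{945}{4}$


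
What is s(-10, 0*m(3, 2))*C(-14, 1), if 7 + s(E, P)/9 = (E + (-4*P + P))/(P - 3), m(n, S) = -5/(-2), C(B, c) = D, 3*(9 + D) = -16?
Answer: 473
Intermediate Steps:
D = -43/3 (D = -9 + (1/3)*(-16) = -9 - 16/3 = -43/3 ≈ -14.333)
C(B, c) = -43/3
m(n, S) = 5/2 (m(n, S) = -5*(-1/2) = 5/2)
s(E, P) = -63 + 9*(E - 3*P)/(-3 + P) (s(E, P) = -63 + 9*((E + (-4*P + P))/(P - 3)) = -63 + 9*((E - 3*P)/(-3 + P)) = -63 + 9*(E - 3*P)/(-3 + P))
s(-10, 0*m(3, 2))*C(-14, 1) = (9*(21 - 10 - 0*5/2)/(-3 + 0*(5/2)))*(-43/3) = (9*(21 - 10 - 10*0)/(-3 + 0))*(-43/3) = (9*(21 - 10 + 0)/(-3))*(-43/3) = (9*(-1/3)*11)*(-43/3) = -33*(-43/3) = 473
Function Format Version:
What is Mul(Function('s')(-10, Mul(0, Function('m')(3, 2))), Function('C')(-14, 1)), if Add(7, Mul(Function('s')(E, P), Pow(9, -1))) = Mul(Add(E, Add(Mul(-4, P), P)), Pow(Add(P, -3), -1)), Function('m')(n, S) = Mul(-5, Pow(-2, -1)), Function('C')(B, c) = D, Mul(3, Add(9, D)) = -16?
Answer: 473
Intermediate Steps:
D = Rational(-43, 3) (D = Add(-9, Mul(Rational(1, 3), -16)) = Add(-9, Rational(-16, 3)) = Rational(-43, 3) ≈ -14.333)
Function('C')(B, c) = Rational(-43, 3)
Function('m')(n, S) = Rational(5, 2) (Function('m')(n, S) = Mul(-5, Rational(-1, 2)) = Rational(5, 2))
Function('s')(E, P) = Add(-63, Mul(9, Pow(Add(-3, P), -1), Add(E, Mul(-3, P)))) (Function('s')(E, P) = Add(-63, Mul(9, Mul(Add(E, Add(Mul(-4, P), P)), Pow(Add(P, -3), -1)))) = Add(-63, Mul(9, Mul(Add(E, Mul(-3, P)), Pow(Add(-3, P), -1)))) = Add(-63, Mul(9, Mul(Pow(Add(-3, P), -1), Add(E, Mul(-3, P))))) = Add(-63, Mul(9, Pow(Add(-3, P), -1), Add(E, Mul(-3, P)))))
Mul(Function('s')(-10, Mul(0, Function('m')(3, 2))), Function('C')(-14, 1)) = Mul(Mul(9, Pow(Add(-3, Mul(0, Rational(5, 2))), -1), Add(21, -10, Mul(-10, Mul(0, Rational(5, 2))))), Rational(-43, 3)) = Mul(Mul(9, Pow(Add(-3, 0), -1), Add(21, -10, Mul(-10, 0))), Rational(-43, 3)) = Mul(Mul(9, Pow(-3, -1), Add(21, -10, 0)), Rational(-43, 3)) = Mul(Mul(9, Rational(-1, 3), 11), Rational(-43, 3)) = Mul(-33, Rational(-43, 3)) = 473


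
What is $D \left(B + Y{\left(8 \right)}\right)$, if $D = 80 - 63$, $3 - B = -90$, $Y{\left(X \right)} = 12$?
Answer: $1785$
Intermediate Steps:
$B = 93$ ($B = 3 - -90 = 3 + 90 = 93$)
$D = 17$
$D \left(B + Y{\left(8 \right)}\right) = 17 \left(93 + 12\right) = 17 \cdot 105 = 1785$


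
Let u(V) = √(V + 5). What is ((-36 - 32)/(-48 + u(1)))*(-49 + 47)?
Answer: -1088/383 - 68*√6/1149 ≈ -2.9857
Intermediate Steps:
u(V) = √(5 + V)
((-36 - 32)/(-48 + u(1)))*(-49 + 47) = ((-36 - 32)/(-48 + √(5 + 1)))*(-49 + 47) = -68/(-48 + √6)*(-2) = 136/(-48 + √6)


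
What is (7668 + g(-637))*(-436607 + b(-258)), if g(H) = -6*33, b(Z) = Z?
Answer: -3263381550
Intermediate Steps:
g(H) = -198
(7668 + g(-637))*(-436607 + b(-258)) = (7668 - 198)*(-436607 - 258) = 7470*(-436865) = -3263381550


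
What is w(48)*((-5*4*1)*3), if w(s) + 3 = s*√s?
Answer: 180 - 11520*√3 ≈ -19773.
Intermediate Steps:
w(s) = -3 + s^(3/2) (w(s) = -3 + s*√s = -3 + s^(3/2))
w(48)*((-5*4*1)*3) = (-3 + 48^(3/2))*((-5*4*1)*3) = (-3 + 192*√3)*(-20*1*3) = (-3 + 192*√3)*(-20*3) = (-3 + 192*√3)*(-60) = 180 - 11520*√3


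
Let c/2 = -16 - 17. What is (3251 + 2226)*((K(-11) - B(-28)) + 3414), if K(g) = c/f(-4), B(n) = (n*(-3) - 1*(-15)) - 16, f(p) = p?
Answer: 36668515/2 ≈ 1.8334e+7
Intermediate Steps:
c = -66 (c = 2*(-16 - 17) = 2*(-33) = -66)
B(n) = -1 - 3*n (B(n) = (-3*n + 15) - 16 = (15 - 3*n) - 16 = -1 - 3*n)
K(g) = 33/2 (K(g) = -66/(-4) = -66*(-¼) = 33/2)
(3251 + 2226)*((K(-11) - B(-28)) + 3414) = (3251 + 2226)*((33/2 - (-1 - 3*(-28))) + 3414) = 5477*((33/2 - (-1 + 84)) + 3414) = 5477*((33/2 - 1*83) + 3414) = 5477*((33/2 - 83) + 3414) = 5477*(-133/2 + 3414) = 5477*(6695/2) = 36668515/2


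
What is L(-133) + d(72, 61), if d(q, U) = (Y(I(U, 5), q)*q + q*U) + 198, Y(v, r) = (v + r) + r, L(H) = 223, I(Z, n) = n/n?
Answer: 15253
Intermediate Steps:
I(Z, n) = 1
Y(v, r) = v + 2*r (Y(v, r) = (r + v) + r = v + 2*r)
d(q, U) = 198 + U*q + q*(1 + 2*q) (d(q, U) = ((1 + 2*q)*q + q*U) + 198 = (q*(1 + 2*q) + U*q) + 198 = (U*q + q*(1 + 2*q)) + 198 = 198 + U*q + q*(1 + 2*q))
L(-133) + d(72, 61) = 223 + (198 + 61*72 + 72*(1 + 2*72)) = 223 + (198 + 4392 + 72*(1 + 144)) = 223 + (198 + 4392 + 72*145) = 223 + (198 + 4392 + 10440) = 223 + 15030 = 15253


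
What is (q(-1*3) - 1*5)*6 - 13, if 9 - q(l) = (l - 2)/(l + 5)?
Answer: 26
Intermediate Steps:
q(l) = 9 - (-2 + l)/(5 + l) (q(l) = 9 - (l - 2)/(l + 5) = 9 - (-2 + l)/(5 + l))
(q(-1*3) - 1*5)*6 - 13 = ((47 + 8*(-1*3))/(5 - 1*3) - 1*5)*6 - 13 = ((47 + 8*(-3))/(5 - 3) - 5)*6 - 13 = ((47 - 24)/2 - 5)*6 - 13 = ((1/2)*23 - 5)*6 - 13 = (23/2 - 5)*6 - 13 = (13/2)*6 - 13 = 39 - 13 = 26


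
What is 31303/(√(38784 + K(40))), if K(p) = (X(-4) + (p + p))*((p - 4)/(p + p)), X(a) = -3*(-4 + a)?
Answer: 31303*√970770/194154 ≈ 158.85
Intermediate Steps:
X(a) = 12 - 3*a
K(p) = (-4 + p)*(24 + 2*p)/(2*p) (K(p) = ((12 - 3*(-4)) + (p + p))*((p - 4)/(p + p)) = ((12 + 12) + 2*p)*((-4 + p)/((2*p))) = (24 + 2*p)*((-4 + p)*(1/(2*p))) = (24 + 2*p)*((-4 + p)/(2*p)) = (-4 + p)*(24 + 2*p)/(2*p))
31303/(√(38784 + K(40))) = 31303/(√(38784 + (8 + 40 - 48/40))) = 31303/(√(38784 + (8 + 40 - 48*1/40))) = 31303/(√(38784 + (8 + 40 - 6/5))) = 31303/(√(38784 + 234/5)) = 31303/(√(194154/5)) = 31303/((√970770/5)) = 31303*(√970770/194154) = 31303*√970770/194154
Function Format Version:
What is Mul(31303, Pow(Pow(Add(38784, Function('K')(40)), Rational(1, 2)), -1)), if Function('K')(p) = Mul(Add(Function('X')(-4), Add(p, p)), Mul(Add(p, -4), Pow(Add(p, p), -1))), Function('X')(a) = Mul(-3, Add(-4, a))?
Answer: Mul(Rational(31303, 194154), Pow(970770, Rational(1, 2))) ≈ 158.85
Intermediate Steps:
Function('X')(a) = Add(12, Mul(-3, a))
Function('K')(p) = Mul(Rational(1, 2), Pow(p, -1), Add(-4, p), Add(24, Mul(2, p))) (Function('K')(p) = Mul(Add(Add(12, Mul(-3, -4)), Add(p, p)), Mul(Add(p, -4), Pow(Add(p, p), -1))) = Mul(Add(Add(12, 12), Mul(2, p)), Mul(Add(-4, p), Pow(Mul(2, p), -1))) = Mul(Add(24, Mul(2, p)), Mul(Add(-4, p), Mul(Rational(1, 2), Pow(p, -1)))) = Mul(Add(24, Mul(2, p)), Mul(Rational(1, 2), Pow(p, -1), Add(-4, p))) = Mul(Rational(1, 2), Pow(p, -1), Add(-4, p), Add(24, Mul(2, p))))
Mul(31303, Pow(Pow(Add(38784, Function('K')(40)), Rational(1, 2)), -1)) = Mul(31303, Pow(Pow(Add(38784, Add(8, 40, Mul(-48, Pow(40, -1)))), Rational(1, 2)), -1)) = Mul(31303, Pow(Pow(Add(38784, Add(8, 40, Mul(-48, Rational(1, 40)))), Rational(1, 2)), -1)) = Mul(31303, Pow(Pow(Add(38784, Add(8, 40, Rational(-6, 5))), Rational(1, 2)), -1)) = Mul(31303, Pow(Pow(Add(38784, Rational(234, 5)), Rational(1, 2)), -1)) = Mul(31303, Pow(Pow(Rational(194154, 5), Rational(1, 2)), -1)) = Mul(31303, Pow(Mul(Rational(1, 5), Pow(970770, Rational(1, 2))), -1)) = Mul(31303, Mul(Rational(1, 194154), Pow(970770, Rational(1, 2)))) = Mul(Rational(31303, 194154), Pow(970770, Rational(1, 2)))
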